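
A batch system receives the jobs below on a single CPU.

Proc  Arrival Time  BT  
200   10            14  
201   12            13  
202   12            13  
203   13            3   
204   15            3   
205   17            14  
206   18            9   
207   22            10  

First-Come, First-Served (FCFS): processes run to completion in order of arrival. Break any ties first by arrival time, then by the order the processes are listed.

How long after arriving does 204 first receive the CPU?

Schedule: | idle 0-10 | 200 10-24 | 201 24-37 | 202 37-50 | 203 50-53 | 204 53-56 | 205 56-70 | 206 70-79 | 207 79-89 |
Completion: 200=24  201=37  202=50  203=53  204=56  205=70  206=79  207=89
Turnaround (C−A): 200=14  201=25  202=38  203=40  204=41  205=53  206=61  207=67
Response(204) = first start − arrival = 53 − 15 = 38

38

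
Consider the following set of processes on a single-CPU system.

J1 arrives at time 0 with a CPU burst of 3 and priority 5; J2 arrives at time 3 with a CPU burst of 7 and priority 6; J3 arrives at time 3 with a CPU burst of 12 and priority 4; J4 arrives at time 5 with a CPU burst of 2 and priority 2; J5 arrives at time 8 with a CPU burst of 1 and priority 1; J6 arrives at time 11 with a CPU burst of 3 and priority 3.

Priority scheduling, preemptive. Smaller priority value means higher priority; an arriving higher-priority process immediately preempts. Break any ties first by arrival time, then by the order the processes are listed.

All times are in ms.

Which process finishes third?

J5

Timeline: | J1 0-3 | J3 3-5 | J4 5-7 | J3 7-8 | J5 8-9 | J3 9-11 | J6 11-14 | J3 14-21 | J2 21-28 |
Completion: J1=3  J2=28  J3=21  J4=7  J5=9  J6=14
Finish order: J1 → J4 → J5 → J6 → J3 → J2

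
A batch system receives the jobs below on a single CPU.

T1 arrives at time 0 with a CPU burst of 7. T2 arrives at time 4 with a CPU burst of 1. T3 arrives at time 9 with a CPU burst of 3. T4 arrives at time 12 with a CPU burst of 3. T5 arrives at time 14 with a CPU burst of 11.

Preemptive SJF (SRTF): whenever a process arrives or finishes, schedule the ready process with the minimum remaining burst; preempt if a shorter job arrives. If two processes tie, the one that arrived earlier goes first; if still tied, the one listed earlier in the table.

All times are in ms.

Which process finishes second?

T1

Gantt: | T1 0-4 | T2 4-5 | T1 5-8 | idle 8-9 | T3 9-12 | T4 12-15 | T5 15-26 |
Completion: T1=8  T2=5  T3=12  T4=15  T5=26
Finish order: T2 → T1 → T3 → T4 → T5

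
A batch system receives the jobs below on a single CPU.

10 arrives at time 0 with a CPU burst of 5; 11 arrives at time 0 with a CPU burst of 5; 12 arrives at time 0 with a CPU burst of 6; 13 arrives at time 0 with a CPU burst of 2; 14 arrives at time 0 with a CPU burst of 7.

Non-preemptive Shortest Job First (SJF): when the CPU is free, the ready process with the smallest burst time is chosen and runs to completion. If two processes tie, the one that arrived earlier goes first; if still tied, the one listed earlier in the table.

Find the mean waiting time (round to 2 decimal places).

7.80

Timeline: | 13 0-2 | 10 2-7 | 11 7-12 | 12 12-18 | 14 18-25 |
Completion: 10=7  11=12  12=18  13=2  14=25
Waiting times: 10=2, 11=7, 12=12, 13=0, 14=18
Average waiting = (2+7+12+0+18) / 5 = 39/5 = 7.80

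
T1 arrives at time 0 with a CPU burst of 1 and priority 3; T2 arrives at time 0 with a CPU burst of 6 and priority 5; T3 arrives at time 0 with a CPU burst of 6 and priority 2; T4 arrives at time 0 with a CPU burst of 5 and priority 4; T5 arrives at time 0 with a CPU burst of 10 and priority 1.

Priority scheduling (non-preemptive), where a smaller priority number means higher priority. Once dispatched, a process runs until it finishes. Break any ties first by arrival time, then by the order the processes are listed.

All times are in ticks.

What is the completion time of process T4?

Gantt: | T5 0-10 | T3 10-16 | T1 16-17 | T4 17-22 | T2 22-28 |
Completion: T1=17  T2=28  T3=16  T4=22  T5=10
Turnaround (C−A): T1=17  T2=28  T3=16  T4=22  T5=10

22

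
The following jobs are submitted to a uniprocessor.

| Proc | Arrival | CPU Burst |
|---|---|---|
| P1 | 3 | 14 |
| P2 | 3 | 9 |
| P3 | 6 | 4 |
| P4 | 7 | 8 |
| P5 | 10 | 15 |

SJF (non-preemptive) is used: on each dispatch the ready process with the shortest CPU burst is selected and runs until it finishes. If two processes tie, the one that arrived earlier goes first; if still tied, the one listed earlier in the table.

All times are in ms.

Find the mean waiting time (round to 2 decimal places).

Schedule: | idle 0-3 | P2 3-12 | P3 12-16 | P4 16-24 | P1 24-38 | P5 38-53 |
Completion: P1=38  P2=12  P3=16  P4=24  P5=53
Waiting times: P1=21, P2=0, P3=6, P4=9, P5=28
Average waiting = (21+0+6+9+28) / 5 = 64/5 = 12.80

12.80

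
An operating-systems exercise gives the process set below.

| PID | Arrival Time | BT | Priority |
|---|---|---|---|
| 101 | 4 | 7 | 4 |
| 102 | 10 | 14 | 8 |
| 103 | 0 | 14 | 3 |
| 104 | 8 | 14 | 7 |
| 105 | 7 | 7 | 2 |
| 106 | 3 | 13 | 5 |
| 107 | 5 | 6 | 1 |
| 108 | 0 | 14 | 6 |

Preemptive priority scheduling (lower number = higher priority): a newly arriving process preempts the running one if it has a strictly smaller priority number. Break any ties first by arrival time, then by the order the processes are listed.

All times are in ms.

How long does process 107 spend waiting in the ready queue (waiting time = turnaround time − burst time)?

Schedule: | 103 0-5 | 107 5-11 | 105 11-18 | 103 18-27 | 101 27-34 | 106 34-47 | 108 47-61 | 104 61-75 | 102 75-89 |
Completion: 101=34  102=89  103=27  104=75  105=18  106=47  107=11  108=61
Turnaround (C−A): 101=30  102=79  103=27  104=67  105=11  106=44  107=6  108=61
Waiting(107) = turnaround − burst = 6 − 6 = 0

0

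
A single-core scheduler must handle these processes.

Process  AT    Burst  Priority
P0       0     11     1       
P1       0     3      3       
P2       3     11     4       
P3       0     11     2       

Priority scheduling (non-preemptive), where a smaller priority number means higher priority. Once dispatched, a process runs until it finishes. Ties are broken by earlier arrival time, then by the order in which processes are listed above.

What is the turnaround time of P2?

33

Timeline: | P0 0-11 | P3 11-22 | P1 22-25 | P2 25-36 |
Completion: P0=11  P1=25  P2=36  P3=22
Turnaround(P2) = completion − arrival = 36 − 3 = 33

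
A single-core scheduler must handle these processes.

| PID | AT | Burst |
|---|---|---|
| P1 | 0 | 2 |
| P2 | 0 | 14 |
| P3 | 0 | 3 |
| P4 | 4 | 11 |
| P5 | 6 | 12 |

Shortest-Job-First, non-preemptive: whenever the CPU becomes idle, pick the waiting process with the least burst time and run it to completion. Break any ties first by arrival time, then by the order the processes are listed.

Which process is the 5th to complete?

Timeline: | P1 0-2 | P3 2-5 | P4 5-16 | P5 16-28 | P2 28-42 |
Completion: P1=2  P2=42  P3=5  P4=16  P5=28
Finish order: P1 → P3 → P4 → P5 → P2

P2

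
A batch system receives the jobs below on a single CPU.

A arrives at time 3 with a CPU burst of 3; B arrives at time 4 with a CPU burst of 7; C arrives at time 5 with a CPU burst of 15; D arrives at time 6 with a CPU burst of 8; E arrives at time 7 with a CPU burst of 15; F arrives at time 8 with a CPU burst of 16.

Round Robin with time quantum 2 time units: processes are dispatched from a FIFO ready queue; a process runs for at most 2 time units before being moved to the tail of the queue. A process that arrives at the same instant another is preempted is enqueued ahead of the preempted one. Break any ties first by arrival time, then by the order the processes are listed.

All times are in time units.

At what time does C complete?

Timeline: | idle 0-3 | A 3-5 | B 5-7 | C 7-9 | A 9-10 | D 10-12 | E 12-14 | B 14-16 | F 16-18 | C 18-20 | D 20-22 | E 22-24 | B 24-26 | F 26-28 | C 28-30 | D 30-32 | E 32-34 | B 34-35 | F 35-37 | C 37-39 | D 39-41 | E 41-43 | F 43-45 | C 45-47 | E 47-49 | F 49-51 | C 51-53 | E 53-55 | F 55-57 | C 57-59 | E 59-61 | F 61-63 | C 63-64 | E 64-65 | F 65-67 |
Completion: A=10  B=35  C=64  D=41  E=65  F=67
Turnaround (C−A): A=7  B=31  C=59  D=35  E=58  F=59

64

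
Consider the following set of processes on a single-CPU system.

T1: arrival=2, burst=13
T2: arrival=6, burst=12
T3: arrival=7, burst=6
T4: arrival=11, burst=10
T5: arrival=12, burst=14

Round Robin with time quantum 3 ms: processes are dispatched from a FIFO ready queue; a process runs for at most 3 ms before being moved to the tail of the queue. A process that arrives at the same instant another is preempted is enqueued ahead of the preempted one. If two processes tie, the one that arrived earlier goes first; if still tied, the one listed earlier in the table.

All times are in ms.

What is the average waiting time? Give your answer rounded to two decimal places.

Timeline: | idle 0-2 | T1 2-8 | T2 8-11 | T3 11-14 | T1 14-17 | T4 17-20 | T2 20-23 | T5 23-26 | T3 26-29 | T1 29-32 | T4 32-35 | T2 35-38 | T5 38-41 | T1 41-42 | T4 42-45 | T2 45-48 | T5 48-51 | T4 51-52 | T5 52-57 |
Completion: T1=42  T2=48  T3=29  T4=52  T5=57
Waiting times: T1=27, T2=30, T3=16, T4=31, T5=31
Average waiting = (27+30+16+31+31) / 5 = 135/5 = 27.00

27.00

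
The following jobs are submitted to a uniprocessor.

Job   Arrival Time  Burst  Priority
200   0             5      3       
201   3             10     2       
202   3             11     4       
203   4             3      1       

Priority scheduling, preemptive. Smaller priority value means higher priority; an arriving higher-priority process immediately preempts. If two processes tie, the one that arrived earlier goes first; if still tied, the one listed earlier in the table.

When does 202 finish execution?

29

Timeline: | 200 0-3 | 201 3-4 | 203 4-7 | 201 7-16 | 200 16-18 | 202 18-29 |
Completion: 200=18  201=16  202=29  203=7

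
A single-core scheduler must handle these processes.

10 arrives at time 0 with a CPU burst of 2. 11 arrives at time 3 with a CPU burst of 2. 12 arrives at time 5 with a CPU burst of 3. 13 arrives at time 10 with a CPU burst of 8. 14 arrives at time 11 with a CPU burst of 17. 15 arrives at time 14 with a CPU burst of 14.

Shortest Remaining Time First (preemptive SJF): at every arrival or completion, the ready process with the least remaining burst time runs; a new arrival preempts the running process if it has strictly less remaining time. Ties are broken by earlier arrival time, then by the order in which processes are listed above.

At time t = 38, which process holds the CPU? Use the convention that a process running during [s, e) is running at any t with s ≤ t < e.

Gantt: | 10 0-2 | idle 2-3 | 11 3-5 | 12 5-8 | idle 8-10 | 13 10-18 | 15 18-32 | 14 32-49 |
Completion: 10=2  11=5  12=8  13=18  14=49  15=32
Turnaround (C−A): 10=2  11=2  12=3  13=8  14=38  15=18

14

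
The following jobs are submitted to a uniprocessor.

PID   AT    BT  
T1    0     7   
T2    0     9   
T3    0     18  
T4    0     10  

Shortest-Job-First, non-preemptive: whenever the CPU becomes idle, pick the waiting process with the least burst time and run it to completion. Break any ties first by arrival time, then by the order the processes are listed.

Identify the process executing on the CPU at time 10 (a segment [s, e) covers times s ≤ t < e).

Timeline: | T1 0-7 | T2 7-16 | T4 16-26 | T3 26-44 |
Completion: T1=7  T2=16  T3=44  T4=26
Turnaround (C−A): T1=7  T2=16  T3=44  T4=26

T2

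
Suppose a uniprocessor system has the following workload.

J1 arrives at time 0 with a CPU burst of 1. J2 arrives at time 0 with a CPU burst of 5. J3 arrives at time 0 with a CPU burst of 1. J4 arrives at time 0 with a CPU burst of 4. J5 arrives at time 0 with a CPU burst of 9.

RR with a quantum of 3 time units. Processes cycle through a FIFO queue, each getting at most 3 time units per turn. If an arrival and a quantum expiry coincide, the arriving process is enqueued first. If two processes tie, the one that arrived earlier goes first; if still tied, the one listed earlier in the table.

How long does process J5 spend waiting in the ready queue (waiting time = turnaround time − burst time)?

Schedule: | J1 0-1 | J2 1-4 | J3 4-5 | J4 5-8 | J5 8-11 | J2 11-13 | J4 13-14 | J5 14-20 |
Completion: J1=1  J2=13  J3=5  J4=14  J5=20
Turnaround (C−A): J1=1  J2=13  J3=5  J4=14  J5=20
Waiting(J5) = turnaround − burst = 20 − 9 = 11

11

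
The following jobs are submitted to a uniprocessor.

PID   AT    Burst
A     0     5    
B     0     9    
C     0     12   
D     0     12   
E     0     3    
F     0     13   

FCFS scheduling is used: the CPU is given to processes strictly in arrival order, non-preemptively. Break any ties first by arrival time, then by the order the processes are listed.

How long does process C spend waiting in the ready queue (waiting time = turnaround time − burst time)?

Timeline: | A 0-5 | B 5-14 | C 14-26 | D 26-38 | E 38-41 | F 41-54 |
Completion: A=5  B=14  C=26  D=38  E=41  F=54
Turnaround (C−A): A=5  B=14  C=26  D=38  E=41  F=54
Waiting(C) = turnaround − burst = 26 − 12 = 14

14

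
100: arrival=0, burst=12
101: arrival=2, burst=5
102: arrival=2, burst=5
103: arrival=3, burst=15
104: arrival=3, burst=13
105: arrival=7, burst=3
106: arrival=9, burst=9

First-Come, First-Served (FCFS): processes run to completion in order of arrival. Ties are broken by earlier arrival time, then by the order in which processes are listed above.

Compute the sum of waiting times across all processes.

Gantt: | 100 0-12 | 101 12-17 | 102 17-22 | 103 22-37 | 104 37-50 | 105 50-53 | 106 53-62 |
Completion: 100=12  101=17  102=22  103=37  104=50  105=53  106=62
Turnaround (C−A): 100=12  101=15  102=20  103=34  104=47  105=46  106=53
Waiting = turnaround − burst: 100=0, 101=10, 102=15, 103=19, 104=34, 105=43, 106=44
Total waiting = 0 + 10 + 15 + 19 + 34 + 43 + 44 = 165

165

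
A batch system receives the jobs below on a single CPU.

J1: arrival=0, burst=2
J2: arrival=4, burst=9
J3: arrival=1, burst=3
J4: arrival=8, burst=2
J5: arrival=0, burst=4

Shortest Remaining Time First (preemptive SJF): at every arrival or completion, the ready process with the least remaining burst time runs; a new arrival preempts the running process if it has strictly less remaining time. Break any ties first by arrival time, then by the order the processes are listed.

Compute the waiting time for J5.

Gantt: | J1 0-2 | J3 2-5 | J5 5-9 | J4 9-11 | J2 11-20 |
Completion: J1=2  J2=20  J3=5  J4=11  J5=9
Turnaround (C−A): J1=2  J2=16  J3=4  J4=3  J5=9
Waiting(J5) = turnaround − burst = 9 − 4 = 5

5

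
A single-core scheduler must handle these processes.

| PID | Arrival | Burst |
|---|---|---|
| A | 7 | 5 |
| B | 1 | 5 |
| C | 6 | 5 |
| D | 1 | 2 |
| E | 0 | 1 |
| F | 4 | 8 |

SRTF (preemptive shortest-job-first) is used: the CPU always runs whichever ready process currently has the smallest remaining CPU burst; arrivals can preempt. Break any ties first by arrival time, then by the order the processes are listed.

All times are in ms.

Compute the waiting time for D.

0

Gantt: | E 0-1 | D 1-3 | B 3-8 | C 8-13 | A 13-18 | F 18-26 |
Completion: A=18  B=8  C=13  D=3  E=1  F=26
Turnaround (C−A): A=11  B=7  C=7  D=2  E=1  F=22
Waiting(D) = turnaround − burst = 2 − 2 = 0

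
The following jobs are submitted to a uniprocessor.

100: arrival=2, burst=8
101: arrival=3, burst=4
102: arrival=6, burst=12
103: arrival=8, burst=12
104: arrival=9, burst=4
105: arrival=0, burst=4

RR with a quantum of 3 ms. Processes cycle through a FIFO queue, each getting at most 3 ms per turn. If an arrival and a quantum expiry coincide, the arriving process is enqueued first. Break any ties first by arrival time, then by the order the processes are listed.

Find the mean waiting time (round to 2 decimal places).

17.67

Schedule: | 105 0-3 | 100 3-6 | 101 6-9 | 105 9-10 | 102 10-13 | 100 13-16 | 103 16-19 | 104 19-22 | 101 22-23 | 102 23-26 | 100 26-28 | 103 28-31 | 104 31-32 | 102 32-35 | 103 35-38 | 102 38-41 | 103 41-44 |
Completion: 100=28  101=23  102=41  103=44  104=32  105=10
Waiting times: 100=18, 101=16, 102=23, 103=24, 104=19, 105=6
Average waiting = (18+16+23+24+19+6) / 6 = 106/6 = 17.67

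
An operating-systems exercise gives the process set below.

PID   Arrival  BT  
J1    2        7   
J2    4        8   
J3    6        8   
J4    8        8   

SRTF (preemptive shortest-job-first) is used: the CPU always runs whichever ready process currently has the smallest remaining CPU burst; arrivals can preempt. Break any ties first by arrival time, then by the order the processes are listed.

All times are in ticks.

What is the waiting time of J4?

17

Gantt: | idle 0-2 | J1 2-9 | J2 9-17 | J3 17-25 | J4 25-33 |
Completion: J1=9  J2=17  J3=25  J4=33
Turnaround (C−A): J1=7  J2=13  J3=19  J4=25
Waiting(J4) = turnaround − burst = 25 − 8 = 17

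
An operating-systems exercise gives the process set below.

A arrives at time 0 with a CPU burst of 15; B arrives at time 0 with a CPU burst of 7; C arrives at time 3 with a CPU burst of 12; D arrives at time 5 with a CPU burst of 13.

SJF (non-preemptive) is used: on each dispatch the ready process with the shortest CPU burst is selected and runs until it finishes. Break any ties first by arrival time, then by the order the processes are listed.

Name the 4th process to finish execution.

Gantt: | B 0-7 | C 7-19 | D 19-32 | A 32-47 |
Completion: A=47  B=7  C=19  D=32
Finish order: B → C → D → A

A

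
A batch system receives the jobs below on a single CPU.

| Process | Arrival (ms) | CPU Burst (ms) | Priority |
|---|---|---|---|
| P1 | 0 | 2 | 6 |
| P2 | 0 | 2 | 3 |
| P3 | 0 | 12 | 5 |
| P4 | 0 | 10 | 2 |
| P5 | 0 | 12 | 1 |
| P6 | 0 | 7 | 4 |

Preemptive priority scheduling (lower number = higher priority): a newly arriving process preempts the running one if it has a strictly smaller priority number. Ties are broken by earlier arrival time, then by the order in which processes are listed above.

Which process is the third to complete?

Schedule: | P5 0-12 | P4 12-22 | P2 22-24 | P6 24-31 | P3 31-43 | P1 43-45 |
Completion: P1=45  P2=24  P3=43  P4=22  P5=12  P6=31
Finish order: P5 → P4 → P2 → P6 → P3 → P1

P2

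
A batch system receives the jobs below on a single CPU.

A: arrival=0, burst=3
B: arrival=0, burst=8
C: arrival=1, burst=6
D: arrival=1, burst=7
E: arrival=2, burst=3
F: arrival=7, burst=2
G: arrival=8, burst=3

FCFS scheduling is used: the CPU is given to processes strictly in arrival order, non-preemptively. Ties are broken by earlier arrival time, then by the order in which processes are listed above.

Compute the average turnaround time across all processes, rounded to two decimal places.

17.71

Timeline: | A 0-3 | B 3-11 | C 11-17 | D 17-24 | E 24-27 | F 27-29 | G 29-32 |
Completion: A=3  B=11  C=17  D=24  E=27  F=29  G=32
Turnaround (C−A): A=3  B=11  C=16  D=23  E=25  F=22  G=24
Turnaround times: A=3, B=11, C=16, D=23, E=25, F=22, G=24
Average turnaround = (3+11+16+23+25+22+24) / 7 = 124/7 = 17.71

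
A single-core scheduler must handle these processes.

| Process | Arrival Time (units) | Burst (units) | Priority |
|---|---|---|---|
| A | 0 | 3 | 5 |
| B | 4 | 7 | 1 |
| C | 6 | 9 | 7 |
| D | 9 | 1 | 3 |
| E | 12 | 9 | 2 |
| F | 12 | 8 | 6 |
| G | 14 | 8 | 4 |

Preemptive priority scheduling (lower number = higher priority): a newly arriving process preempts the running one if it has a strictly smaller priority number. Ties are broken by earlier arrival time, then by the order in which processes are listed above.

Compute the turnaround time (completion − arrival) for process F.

25

Gantt: | A 0-3 | idle 3-4 | B 4-11 | D 11-12 | E 12-21 | G 21-29 | F 29-37 | C 37-46 |
Completion: A=3  B=11  C=46  D=12  E=21  F=37  G=29
Turnaround(F) = completion − arrival = 37 − 12 = 25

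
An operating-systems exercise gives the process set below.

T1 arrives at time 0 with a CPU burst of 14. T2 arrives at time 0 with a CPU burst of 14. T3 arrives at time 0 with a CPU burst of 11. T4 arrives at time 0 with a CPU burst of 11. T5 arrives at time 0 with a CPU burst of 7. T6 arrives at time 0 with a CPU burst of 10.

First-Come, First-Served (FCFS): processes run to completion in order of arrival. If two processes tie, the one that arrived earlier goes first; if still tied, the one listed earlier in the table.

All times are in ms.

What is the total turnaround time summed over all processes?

255

Schedule: | T1 0-14 | T2 14-28 | T3 28-39 | T4 39-50 | T5 50-57 | T6 57-67 |
Completion: T1=14  T2=28  T3=39  T4=50  T5=57  T6=67
Turnaround (C−A): T1=14  T2=28  T3=39  T4=50  T5=57  T6=67
Turnaround = completion − arrival: T1=14, T2=28, T3=39, T4=50, T5=57, T6=67
Total turnaround = 14 + 28 + 39 + 50 + 57 + 67 = 255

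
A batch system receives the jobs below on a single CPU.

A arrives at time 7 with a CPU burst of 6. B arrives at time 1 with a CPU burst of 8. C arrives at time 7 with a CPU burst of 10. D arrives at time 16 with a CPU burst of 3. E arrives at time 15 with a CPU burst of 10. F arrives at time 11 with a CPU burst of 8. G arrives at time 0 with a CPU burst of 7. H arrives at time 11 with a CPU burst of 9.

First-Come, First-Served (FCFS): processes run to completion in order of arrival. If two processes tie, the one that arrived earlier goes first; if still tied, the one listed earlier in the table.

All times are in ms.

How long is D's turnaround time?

45

Timeline: | G 0-7 | B 7-15 | A 15-21 | C 21-31 | F 31-39 | H 39-48 | E 48-58 | D 58-61 |
Completion: A=21  B=15  C=31  D=61  E=58  F=39  G=7  H=48
Turnaround (C−A): A=14  B=14  C=24  D=45  E=43  F=28  G=7  H=37
Turnaround(D) = completion − arrival = 61 − 16 = 45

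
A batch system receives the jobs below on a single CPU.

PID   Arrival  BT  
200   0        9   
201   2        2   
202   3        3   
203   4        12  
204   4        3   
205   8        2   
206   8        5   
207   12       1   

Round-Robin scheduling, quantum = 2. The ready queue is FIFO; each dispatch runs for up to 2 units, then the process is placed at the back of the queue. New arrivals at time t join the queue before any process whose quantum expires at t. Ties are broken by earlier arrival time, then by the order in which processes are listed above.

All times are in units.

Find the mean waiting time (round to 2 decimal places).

Gantt: | 200 0-2 | 201 2-4 | 200 4-6 | 202 6-8 | 203 8-10 | 204 10-12 | 200 12-14 | 205 14-16 | 206 16-18 | 202 18-19 | 203 19-21 | 207 21-22 | 204 22-23 | 200 23-25 | 206 25-27 | 203 27-29 | 200 29-30 | 206 30-31 | 203 31-37 |
Completion: 200=30  201=4  202=19  203=37  204=23  205=16  206=31  207=22
Waiting times: 200=21, 201=0, 202=13, 203=21, 204=16, 205=6, 206=18, 207=9
Average waiting = (21+0+13+21+16+6+18+9) / 8 = 104/8 = 13.00

13.00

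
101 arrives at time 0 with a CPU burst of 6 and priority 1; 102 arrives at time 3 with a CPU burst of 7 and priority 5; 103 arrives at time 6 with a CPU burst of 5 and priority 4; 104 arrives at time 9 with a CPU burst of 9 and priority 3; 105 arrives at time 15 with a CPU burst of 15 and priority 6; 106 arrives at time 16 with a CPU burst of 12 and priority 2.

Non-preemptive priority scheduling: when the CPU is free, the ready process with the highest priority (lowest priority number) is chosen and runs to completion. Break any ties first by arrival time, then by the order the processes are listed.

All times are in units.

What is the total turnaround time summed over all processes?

113

Gantt: | 101 0-6 | 103 6-11 | 104 11-20 | 106 20-32 | 102 32-39 | 105 39-54 |
Completion: 101=6  102=39  103=11  104=20  105=54  106=32
Turnaround (C−A): 101=6  102=36  103=5  104=11  105=39  106=16
Turnaround = completion − arrival: 101=6, 102=36, 103=5, 104=11, 105=39, 106=16
Total turnaround = 6 + 36 + 5 + 11 + 39 + 16 = 113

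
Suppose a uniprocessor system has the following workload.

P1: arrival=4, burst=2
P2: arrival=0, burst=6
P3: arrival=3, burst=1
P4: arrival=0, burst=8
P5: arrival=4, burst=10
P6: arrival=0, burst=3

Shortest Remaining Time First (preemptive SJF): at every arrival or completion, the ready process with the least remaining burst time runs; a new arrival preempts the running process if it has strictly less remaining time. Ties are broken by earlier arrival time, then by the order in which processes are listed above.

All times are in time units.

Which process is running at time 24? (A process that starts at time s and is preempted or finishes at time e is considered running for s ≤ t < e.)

P5

Gantt: | P6 0-3 | P3 3-4 | P1 4-6 | P2 6-12 | P4 12-20 | P5 20-30 |
Completion: P1=6  P2=12  P3=4  P4=20  P5=30  P6=3
Turnaround (C−A): P1=2  P2=12  P3=1  P4=20  P5=26  P6=3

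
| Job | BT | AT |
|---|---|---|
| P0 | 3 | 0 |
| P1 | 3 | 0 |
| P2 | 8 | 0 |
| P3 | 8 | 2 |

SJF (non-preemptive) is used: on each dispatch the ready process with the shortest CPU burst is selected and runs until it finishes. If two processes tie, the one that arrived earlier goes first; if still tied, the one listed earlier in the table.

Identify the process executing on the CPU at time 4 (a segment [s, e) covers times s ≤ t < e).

Gantt: | P0 0-3 | P1 3-6 | P2 6-14 | P3 14-22 |
Completion: P0=3  P1=6  P2=14  P3=22

P1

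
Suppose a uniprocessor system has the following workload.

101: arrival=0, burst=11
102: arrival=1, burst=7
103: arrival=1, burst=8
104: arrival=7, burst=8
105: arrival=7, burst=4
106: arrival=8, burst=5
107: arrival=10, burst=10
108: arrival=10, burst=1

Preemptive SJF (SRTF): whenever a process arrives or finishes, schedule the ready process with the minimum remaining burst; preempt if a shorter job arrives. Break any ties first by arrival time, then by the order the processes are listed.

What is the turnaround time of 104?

Gantt: | 101 0-1 | 102 1-8 | 105 8-10 | 108 10-11 | 105 11-13 | 106 13-18 | 103 18-26 | 104 26-34 | 101 34-44 | 107 44-54 |
Completion: 101=44  102=8  103=26  104=34  105=13  106=18  107=54  108=11
Turnaround(104) = completion − arrival = 34 − 7 = 27

27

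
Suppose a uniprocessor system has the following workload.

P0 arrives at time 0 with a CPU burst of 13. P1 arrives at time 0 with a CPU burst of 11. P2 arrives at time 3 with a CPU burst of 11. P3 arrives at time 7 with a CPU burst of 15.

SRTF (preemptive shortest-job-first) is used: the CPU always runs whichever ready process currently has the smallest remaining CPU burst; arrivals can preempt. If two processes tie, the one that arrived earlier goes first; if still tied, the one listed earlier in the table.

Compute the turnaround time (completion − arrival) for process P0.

35

Schedule: | P1 0-11 | P2 11-22 | P0 22-35 | P3 35-50 |
Completion: P0=35  P1=11  P2=22  P3=50
Turnaround(P0) = completion − arrival = 35 − 0 = 35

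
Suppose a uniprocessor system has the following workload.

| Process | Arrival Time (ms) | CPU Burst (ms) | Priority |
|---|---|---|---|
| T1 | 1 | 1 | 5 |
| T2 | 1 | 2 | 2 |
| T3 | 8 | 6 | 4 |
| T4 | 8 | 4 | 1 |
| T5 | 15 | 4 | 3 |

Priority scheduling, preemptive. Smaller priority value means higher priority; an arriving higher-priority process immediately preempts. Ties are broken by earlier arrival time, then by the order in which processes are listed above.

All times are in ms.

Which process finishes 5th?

T3

Schedule: | idle 0-1 | T2 1-3 | T1 3-4 | idle 4-8 | T4 8-12 | T3 12-15 | T5 15-19 | T3 19-22 |
Completion: T1=4  T2=3  T3=22  T4=12  T5=19
Turnaround (C−A): T1=3  T2=2  T3=14  T4=4  T5=4
Finish order: T2 → T1 → T4 → T5 → T3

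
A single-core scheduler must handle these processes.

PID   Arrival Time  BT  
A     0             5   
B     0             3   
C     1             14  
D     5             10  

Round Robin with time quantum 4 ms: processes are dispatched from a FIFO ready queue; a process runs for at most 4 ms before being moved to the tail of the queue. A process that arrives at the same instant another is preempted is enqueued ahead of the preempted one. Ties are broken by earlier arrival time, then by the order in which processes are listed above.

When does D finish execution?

Gantt: | A 0-4 | B 4-7 | C 7-11 | A 11-12 | D 12-16 | C 16-20 | D 20-24 | C 24-28 | D 28-30 | C 30-32 |
Completion: A=12  B=7  C=32  D=30
Turnaround (C−A): A=12  B=7  C=31  D=25

30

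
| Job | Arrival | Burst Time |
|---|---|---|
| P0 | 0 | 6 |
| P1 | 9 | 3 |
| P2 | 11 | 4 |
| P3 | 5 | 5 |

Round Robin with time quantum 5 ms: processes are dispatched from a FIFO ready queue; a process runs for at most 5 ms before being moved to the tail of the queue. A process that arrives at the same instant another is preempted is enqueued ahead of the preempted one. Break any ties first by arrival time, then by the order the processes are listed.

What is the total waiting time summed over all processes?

Gantt: | P0 0-5 | P3 5-10 | P0 10-11 | P1 11-14 | P2 14-18 |
Completion: P0=11  P1=14  P2=18  P3=10
Waiting = turnaround − burst: P0=5, P1=2, P2=3, P3=0
Total waiting = 5 + 2 + 3 + 0 = 10

10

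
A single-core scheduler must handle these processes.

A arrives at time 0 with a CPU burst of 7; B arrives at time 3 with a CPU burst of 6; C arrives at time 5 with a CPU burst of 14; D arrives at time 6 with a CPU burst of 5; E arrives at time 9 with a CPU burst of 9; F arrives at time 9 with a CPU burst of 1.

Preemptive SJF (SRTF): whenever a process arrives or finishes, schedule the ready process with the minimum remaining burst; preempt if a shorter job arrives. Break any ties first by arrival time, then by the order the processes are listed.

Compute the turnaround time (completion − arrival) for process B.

16

Gantt: | A 0-7 | D 7-9 | F 9-10 | D 10-13 | B 13-19 | E 19-28 | C 28-42 |
Completion: A=7  B=19  C=42  D=13  E=28  F=10
Turnaround (C−A): A=7  B=16  C=37  D=7  E=19  F=1
Turnaround(B) = completion − arrival = 19 − 3 = 16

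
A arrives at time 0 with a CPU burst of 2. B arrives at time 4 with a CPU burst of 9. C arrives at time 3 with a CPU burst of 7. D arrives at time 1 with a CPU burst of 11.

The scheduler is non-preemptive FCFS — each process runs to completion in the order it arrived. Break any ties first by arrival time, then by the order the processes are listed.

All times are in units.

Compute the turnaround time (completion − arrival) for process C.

17

Timeline: | A 0-2 | D 2-13 | C 13-20 | B 20-29 |
Completion: A=2  B=29  C=20  D=13
Turnaround(C) = completion − arrival = 20 − 3 = 17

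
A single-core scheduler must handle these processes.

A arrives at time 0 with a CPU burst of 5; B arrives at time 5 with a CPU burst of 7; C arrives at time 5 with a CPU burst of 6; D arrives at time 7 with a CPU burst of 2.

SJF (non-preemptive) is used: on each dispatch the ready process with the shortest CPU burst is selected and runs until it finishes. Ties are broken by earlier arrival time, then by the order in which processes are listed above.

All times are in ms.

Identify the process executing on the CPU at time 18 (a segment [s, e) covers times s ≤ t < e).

Timeline: | A 0-5 | C 5-11 | D 11-13 | B 13-20 |
Completion: A=5  B=20  C=11  D=13
Turnaround (C−A): A=5  B=15  C=6  D=6

B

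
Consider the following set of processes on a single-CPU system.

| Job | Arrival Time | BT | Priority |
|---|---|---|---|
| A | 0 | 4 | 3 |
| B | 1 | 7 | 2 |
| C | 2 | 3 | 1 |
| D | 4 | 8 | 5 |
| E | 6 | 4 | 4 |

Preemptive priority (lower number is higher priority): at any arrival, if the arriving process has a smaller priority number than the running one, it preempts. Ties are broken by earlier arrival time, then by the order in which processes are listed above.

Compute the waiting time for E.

8

Schedule: | A 0-1 | B 1-2 | C 2-5 | B 5-11 | A 11-14 | E 14-18 | D 18-26 |
Completion: A=14  B=11  C=5  D=26  E=18
Waiting(E) = turnaround − burst = 12 − 4 = 8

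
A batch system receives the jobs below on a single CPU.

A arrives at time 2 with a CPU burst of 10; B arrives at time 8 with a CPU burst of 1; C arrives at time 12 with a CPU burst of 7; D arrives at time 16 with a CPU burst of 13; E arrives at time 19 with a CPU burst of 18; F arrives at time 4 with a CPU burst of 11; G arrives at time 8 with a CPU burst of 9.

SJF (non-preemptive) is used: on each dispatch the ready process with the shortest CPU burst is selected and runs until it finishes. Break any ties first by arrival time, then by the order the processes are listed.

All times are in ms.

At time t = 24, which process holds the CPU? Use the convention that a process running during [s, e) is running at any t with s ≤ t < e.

Timeline: | idle 0-2 | A 2-12 | B 12-13 | C 13-20 | G 20-29 | F 29-40 | D 40-53 | E 53-71 |
Completion: A=12  B=13  C=20  D=53  E=71  F=40  G=29
Turnaround (C−A): A=10  B=5  C=8  D=37  E=52  F=36  G=21

G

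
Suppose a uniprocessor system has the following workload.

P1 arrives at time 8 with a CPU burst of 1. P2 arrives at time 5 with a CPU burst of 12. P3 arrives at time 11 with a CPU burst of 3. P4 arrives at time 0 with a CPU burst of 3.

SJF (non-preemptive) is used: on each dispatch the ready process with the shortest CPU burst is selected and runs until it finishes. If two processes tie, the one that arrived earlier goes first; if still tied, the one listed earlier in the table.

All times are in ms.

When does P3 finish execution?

21

Schedule: | P4 0-3 | idle 3-5 | P2 5-17 | P1 17-18 | P3 18-21 |
Completion: P1=18  P2=17  P3=21  P4=3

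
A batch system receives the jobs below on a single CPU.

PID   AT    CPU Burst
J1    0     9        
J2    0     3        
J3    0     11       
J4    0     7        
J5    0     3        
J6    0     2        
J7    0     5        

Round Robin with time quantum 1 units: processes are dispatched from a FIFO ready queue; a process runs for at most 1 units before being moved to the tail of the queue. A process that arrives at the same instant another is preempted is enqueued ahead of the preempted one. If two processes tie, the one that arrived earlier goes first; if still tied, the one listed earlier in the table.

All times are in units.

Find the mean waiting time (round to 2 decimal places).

Timeline: | J1 0-1 | J2 1-2 | J3 2-3 | J4 3-4 | J5 4-5 | J6 5-6 | J7 6-7 | J1 7-8 | J2 8-9 | J3 9-10 | J4 10-11 | J5 11-12 | J6 12-13 | J7 13-14 | J1 14-15 | J2 15-16 | J3 16-17 | J4 17-18 | J5 18-19 | J7 19-20 | J1 20-21 | J3 21-22 | J4 22-23 | J7 23-24 | J1 24-25 | J3 25-26 | J4 26-27 | J7 27-28 | J1 28-29 | J3 29-30 | J4 30-31 | J1 31-32 | J3 32-33 | J4 33-34 | J1 34-35 | J3 35-36 | J1 36-37 | J3 37-40 |
Completion: J1=37  J2=16  J3=40  J4=34  J5=19  J6=13  J7=28
Waiting times: J1=28, J2=13, J3=29, J4=27, J5=16, J6=11, J7=23
Average waiting = (28+13+29+27+16+11+23) / 7 = 147/7 = 21.00

21.00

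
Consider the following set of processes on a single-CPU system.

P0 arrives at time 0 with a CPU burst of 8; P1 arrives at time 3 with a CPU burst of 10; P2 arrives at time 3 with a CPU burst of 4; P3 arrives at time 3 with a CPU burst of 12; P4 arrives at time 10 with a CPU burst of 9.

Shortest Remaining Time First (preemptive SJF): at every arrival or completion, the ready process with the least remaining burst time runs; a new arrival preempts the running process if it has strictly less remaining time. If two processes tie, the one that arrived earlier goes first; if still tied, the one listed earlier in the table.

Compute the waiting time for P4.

2

Timeline: | P0 0-3 | P2 3-7 | P0 7-12 | P4 12-21 | P1 21-31 | P3 31-43 |
Completion: P0=12  P1=31  P2=7  P3=43  P4=21
Turnaround (C−A): P0=12  P1=28  P2=4  P3=40  P4=11
Waiting(P4) = turnaround − burst = 11 − 9 = 2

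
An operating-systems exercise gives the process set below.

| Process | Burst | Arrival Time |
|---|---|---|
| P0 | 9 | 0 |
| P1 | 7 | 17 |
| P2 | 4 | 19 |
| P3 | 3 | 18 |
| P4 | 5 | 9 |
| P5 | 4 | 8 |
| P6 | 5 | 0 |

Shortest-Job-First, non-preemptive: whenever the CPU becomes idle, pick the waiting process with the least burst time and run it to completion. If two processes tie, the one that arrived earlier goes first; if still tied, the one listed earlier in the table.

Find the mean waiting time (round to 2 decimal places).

Schedule: | P6 0-5 | P0 5-14 | P5 14-18 | P3 18-21 | P2 21-25 | P4 25-30 | P1 30-37 |
Completion: P0=14  P1=37  P2=25  P3=21  P4=30  P5=18  P6=5
Waiting times: P0=5, P1=13, P2=2, P3=0, P4=16, P5=6, P6=0
Average waiting = (5+13+2+0+16+6+0) / 7 = 42/7 = 6.00

6.00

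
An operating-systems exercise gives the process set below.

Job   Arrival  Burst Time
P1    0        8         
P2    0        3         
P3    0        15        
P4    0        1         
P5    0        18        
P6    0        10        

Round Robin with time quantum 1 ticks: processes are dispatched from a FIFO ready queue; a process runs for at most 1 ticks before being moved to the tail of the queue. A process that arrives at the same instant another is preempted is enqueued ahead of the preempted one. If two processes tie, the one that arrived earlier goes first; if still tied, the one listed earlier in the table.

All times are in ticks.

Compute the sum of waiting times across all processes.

143

Gantt: | P1 0-1 | P2 1-2 | P3 2-3 | P4 3-4 | P5 4-5 | P6 5-6 | P1 6-7 | P2 7-8 | P3 8-9 | P5 9-10 | P6 10-11 | P1 11-12 | P2 12-13 | P3 13-14 | P5 14-15 | P6 15-16 | P1 16-17 | P3 17-18 | P5 18-19 | P6 19-20 | P1 20-21 | P3 21-22 | P5 22-23 | P6 23-24 | P1 24-25 | P3 25-26 | P5 26-27 | P6 27-28 | P1 28-29 | P3 29-30 | P5 30-31 | P6 31-32 | P1 32-33 | P3 33-34 | P5 34-35 | P6 35-36 | P3 36-37 | P5 37-38 | P6 38-39 | P3 39-40 | P5 40-41 | P6 41-42 | P3 42-43 | P5 43-44 | P3 44-45 | P5 45-46 | P3 46-47 | P5 47-48 | P3 48-49 | P5 49-50 | P3 50-51 | P5 51-55 |
Completion: P1=33  P2=13  P3=51  P4=4  P5=55  P6=42
Turnaround (C−A): P1=33  P2=13  P3=51  P4=4  P5=55  P6=42
Waiting = turnaround − burst: P1=25, P2=10, P3=36, P4=3, P5=37, P6=32
Total waiting = 25 + 10 + 36 + 3 + 37 + 32 = 143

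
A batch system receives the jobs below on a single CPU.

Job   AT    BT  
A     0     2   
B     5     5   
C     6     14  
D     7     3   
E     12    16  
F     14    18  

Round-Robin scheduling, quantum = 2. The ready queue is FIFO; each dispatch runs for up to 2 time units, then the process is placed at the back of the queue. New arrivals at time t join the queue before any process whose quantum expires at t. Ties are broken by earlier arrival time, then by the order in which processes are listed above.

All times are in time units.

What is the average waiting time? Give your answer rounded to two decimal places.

16.67

Timeline: | A 0-2 | idle 2-5 | B 5-7 | C 7-9 | D 9-11 | B 11-13 | C 13-15 | D 15-16 | E 16-18 | B 18-19 | F 19-21 | C 21-23 | E 23-25 | F 25-27 | C 27-29 | E 29-31 | F 31-33 | C 33-35 | E 35-37 | F 37-39 | C 39-41 | E 41-43 | F 43-45 | C 45-47 | E 47-49 | F 49-51 | E 51-53 | F 53-55 | E 55-57 | F 57-61 |
Completion: A=2  B=19  C=47  D=16  E=57  F=61
Turnaround (C−A): A=2  B=14  C=41  D=9  E=45  F=47
Waiting times: A=0, B=9, C=27, D=6, E=29, F=29
Average waiting = (0+9+27+6+29+29) / 6 = 100/6 = 16.67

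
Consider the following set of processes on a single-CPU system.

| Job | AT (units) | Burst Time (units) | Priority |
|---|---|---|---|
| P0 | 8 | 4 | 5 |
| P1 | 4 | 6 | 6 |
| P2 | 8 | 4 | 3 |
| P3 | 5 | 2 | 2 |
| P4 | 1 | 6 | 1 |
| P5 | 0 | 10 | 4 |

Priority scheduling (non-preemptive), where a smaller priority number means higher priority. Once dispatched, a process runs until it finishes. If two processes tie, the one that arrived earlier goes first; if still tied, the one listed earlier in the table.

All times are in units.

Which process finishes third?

Gantt: | P5 0-10 | P4 10-16 | P3 16-18 | P2 18-22 | P0 22-26 | P1 26-32 |
Completion: P0=26  P1=32  P2=22  P3=18  P4=16  P5=10
Turnaround (C−A): P0=18  P1=28  P2=14  P3=13  P4=15  P5=10
Finish order: P5 → P4 → P3 → P2 → P0 → P1

P3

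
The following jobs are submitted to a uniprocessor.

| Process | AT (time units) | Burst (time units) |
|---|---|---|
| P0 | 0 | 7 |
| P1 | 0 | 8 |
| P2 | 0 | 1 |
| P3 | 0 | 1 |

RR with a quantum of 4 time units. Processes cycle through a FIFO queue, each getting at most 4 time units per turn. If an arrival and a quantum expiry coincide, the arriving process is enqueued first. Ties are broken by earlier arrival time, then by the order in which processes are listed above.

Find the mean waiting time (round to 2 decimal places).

Gantt: | P0 0-4 | P1 4-8 | P2 8-9 | P3 9-10 | P0 10-13 | P1 13-17 |
Completion: P0=13  P1=17  P2=9  P3=10
Turnaround (C−A): P0=13  P1=17  P2=9  P3=10
Waiting times: P0=6, P1=9, P2=8, P3=9
Average waiting = (6+9+8+9) / 4 = 32/4 = 8.00

8.00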